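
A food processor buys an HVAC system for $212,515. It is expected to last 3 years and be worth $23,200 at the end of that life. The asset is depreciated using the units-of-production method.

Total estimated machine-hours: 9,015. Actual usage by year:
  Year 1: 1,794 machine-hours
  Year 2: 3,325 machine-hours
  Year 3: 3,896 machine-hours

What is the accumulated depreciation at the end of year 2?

$107,499

Depreciable base = $212,515 − $23,200 = $189,315.
Rate = $189,315 / 9,015 machine-hours = $21 per machine-hour.
Year 1: 1,794 × $21 = $37,674. Book value $174,841.
Year 2: 3,325 × $21 = $69,825. Book value $105,016.
Accumulated through year 2 = $212,515 − $105,016 = $107,499.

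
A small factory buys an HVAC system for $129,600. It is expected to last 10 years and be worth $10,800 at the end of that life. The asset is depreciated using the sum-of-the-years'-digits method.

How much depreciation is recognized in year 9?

Depreciable base = $129,600 − $10,800 = $118,800.
Sum of the years' digits = 10+9+8+7+6+5+4+3+2+1 = 55.
Year 1: $118,800 × 10/55 = $21,600. Book value $108,000.
Year 2: $118,800 × 9/55 = $19,440. Book value $88,560.
Year 3: $118,800 × 8/55 = $17,280. Book value $71,280.
Year 4: $118,800 × 7/55 = $15,120. Book value $56,160.
Year 5: $118,800 × 6/55 = $12,960. Book value $43,200.
Year 6: $118,800 × 5/55 = $10,800. Book value $32,400.
Year 7: $118,800 × 4/55 = $8,640. Book value $23,760.
Year 8: $118,800 × 3/55 = $6,480. Book value $17,280.
Year 9: $118,800 × 2/55 = $4,320. Book value $12,960.

$4,320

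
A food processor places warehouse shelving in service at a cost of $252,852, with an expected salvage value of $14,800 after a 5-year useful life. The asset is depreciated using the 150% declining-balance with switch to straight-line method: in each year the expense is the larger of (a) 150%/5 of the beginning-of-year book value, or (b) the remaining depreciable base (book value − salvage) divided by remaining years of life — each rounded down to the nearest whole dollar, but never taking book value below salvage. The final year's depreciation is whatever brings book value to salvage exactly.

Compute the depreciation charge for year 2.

Depreciable base = $252,852 − $14,800 = $238,052.
Year 1: DB = ⌊$252,852 × 150%/5⌋ = $75,855; SL = ⌊$238,052/5⌋ = $47,610 → take DB $75,855. Book value $176,997.
Year 2: DB = ⌊$176,997 × 150%/5⌋ = $53,099; SL = ⌊$162,197/4⌋ = $40,549 → take DB $53,099. Book value $123,898.

$53,099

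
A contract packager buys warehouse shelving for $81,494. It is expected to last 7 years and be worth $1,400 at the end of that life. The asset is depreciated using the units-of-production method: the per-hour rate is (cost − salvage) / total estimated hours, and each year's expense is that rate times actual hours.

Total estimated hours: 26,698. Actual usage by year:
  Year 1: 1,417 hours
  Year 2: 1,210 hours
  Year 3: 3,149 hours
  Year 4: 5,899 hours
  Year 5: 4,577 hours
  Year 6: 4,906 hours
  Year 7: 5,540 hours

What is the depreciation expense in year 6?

$14,718

Depreciable base = $81,494 − $1,400 = $80,094.
Rate = $80,094 / 26,698 hours = $3 per hour.
Year 1: 1,417 × $3 = $4,251. Book value $77,243.
Year 2: 1,210 × $3 = $3,630. Book value $73,613.
Year 3: 3,149 × $3 = $9,447. Book value $64,166.
Year 4: 5,899 × $3 = $17,697. Book value $46,469.
Year 5: 4,577 × $3 = $13,731. Book value $32,738.
Year 6: 4,906 × $3 = $14,718. Book value $18,020.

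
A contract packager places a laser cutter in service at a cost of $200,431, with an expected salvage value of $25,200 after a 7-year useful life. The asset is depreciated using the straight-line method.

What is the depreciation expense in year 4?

$25,033

Depreciable base = $200,431 − $25,200 = $175,231.
Annual expense = $175,231 / 7 = $25,033.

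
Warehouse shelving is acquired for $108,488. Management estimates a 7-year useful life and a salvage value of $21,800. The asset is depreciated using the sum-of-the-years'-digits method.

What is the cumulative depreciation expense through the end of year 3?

$55,728

Depreciable base = $108,488 − $21,800 = $86,688.
Sum of the years' digits = 7+6+5+4+3+2+1 = 28.
Year 1: $86,688 × 7/28 = $21,672. Book value $86,816.
Year 2: $86,688 × 6/28 = $18,576. Book value $68,240.
Year 3: $86,688 × 5/28 = $15,480. Book value $52,760.
Accumulated through year 3 = $108,488 − $52,760 = $55,728.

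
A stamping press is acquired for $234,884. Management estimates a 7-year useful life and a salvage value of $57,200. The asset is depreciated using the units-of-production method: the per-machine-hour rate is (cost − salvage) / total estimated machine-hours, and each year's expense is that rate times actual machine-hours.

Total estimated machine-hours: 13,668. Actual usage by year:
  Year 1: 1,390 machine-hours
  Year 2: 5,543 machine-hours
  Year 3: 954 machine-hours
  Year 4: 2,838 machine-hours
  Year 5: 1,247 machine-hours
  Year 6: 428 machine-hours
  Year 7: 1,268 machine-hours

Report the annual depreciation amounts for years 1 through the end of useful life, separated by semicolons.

Depreciable base = $234,884 − $57,200 = $177,684.
Rate = $177,684 / 13,668 machine-hours = $13 per machine-hour.
Year 1: 1,390 × $13 = $18,070. Book value $216,814.
Year 2: 5,543 × $13 = $72,059. Book value $144,755.
Year 3: 954 × $13 = $12,402. Book value $132,353.
Year 4: 2,838 × $13 = $36,894. Book value $95,459.
Year 5: 1,247 × $13 = $16,211. Book value $79,248.
Year 6: 428 × $13 = $5,564. Book value $73,684.
Year 7: 1,268 × $13 = $16,484. Book value $57,200.

$18,070; $72,059; $12,402; $36,894; $16,211; $5,564; $16,484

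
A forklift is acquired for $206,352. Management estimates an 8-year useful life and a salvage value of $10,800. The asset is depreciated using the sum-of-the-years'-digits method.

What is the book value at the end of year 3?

Depreciable base = $206,352 − $10,800 = $195,552.
Sum of the years' digits = 8+7+6+5+4+3+2+1 = 36.
Year 1: $195,552 × 8/36 = $43,456. Book value $162,896.
Year 2: $195,552 × 7/36 = $38,024. Book value $124,872.
Year 3: $195,552 × 6/36 = $32,592. Book value $92,280.

$92,280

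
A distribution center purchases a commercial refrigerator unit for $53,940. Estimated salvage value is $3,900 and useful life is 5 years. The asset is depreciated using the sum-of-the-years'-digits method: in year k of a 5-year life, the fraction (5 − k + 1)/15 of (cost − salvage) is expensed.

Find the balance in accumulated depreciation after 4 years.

Depreciable base = $53,940 − $3,900 = $50,040.
Sum of the years' digits = 5+4+3+2+1 = 15.
Year 1: $50,040 × 5/15 = $16,680. Book value $37,260.
Year 2: $50,040 × 4/15 = $13,344. Book value $23,916.
Year 3: $50,040 × 3/15 = $10,008. Book value $13,908.
Year 4: $50,040 × 2/15 = $6,672. Book value $7,236.
Accumulated through year 4 = $53,940 − $7,236 = $46,704.

$46,704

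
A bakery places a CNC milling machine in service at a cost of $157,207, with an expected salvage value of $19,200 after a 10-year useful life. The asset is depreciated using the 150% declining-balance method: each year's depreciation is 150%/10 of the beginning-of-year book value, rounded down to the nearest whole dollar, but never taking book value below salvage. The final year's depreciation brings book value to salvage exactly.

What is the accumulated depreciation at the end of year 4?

$75,142

Depreciable base = $157,207 − $19,200 = $138,007.
Year 1: ⌊$157,207 × 150%/10⌋ = $23,581. Book value $133,626.
Year 2: ⌊$133,626 × 150%/10⌋ = $20,043. Book value $113,583.
Year 3: ⌊$113,583 × 150%/10⌋ = $17,037. Book value $96,546.
Year 4: ⌊$96,546 × 150%/10⌋ = $14,481. Book value $82,065.
Accumulated through year 4 = $157,207 − $82,065 = $75,142.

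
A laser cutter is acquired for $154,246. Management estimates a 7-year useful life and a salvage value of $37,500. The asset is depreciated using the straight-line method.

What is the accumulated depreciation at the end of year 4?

$66,712

Depreciable base = $154,246 − $37,500 = $116,746.
Annual expense = $116,746 / 7 = $16,678.
End of year 1: book value $137,568.
End of year 2: book value $120,890.
End of year 3: book value $104,212.
End of year 4: book value $87,534.
Accumulated through year 4 = $154,246 − $87,534 = $66,712.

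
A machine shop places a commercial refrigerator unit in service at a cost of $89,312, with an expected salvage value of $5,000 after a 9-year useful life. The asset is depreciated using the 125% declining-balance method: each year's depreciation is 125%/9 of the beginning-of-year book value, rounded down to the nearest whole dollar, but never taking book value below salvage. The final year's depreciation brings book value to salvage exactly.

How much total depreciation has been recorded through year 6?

Depreciable base = $89,312 − $5,000 = $84,312.
Year 1: ⌊$89,312 × 125%/9⌋ = $12,404. Book value $76,908.
Year 2: ⌊$76,908 × 125%/9⌋ = $10,681. Book value $66,227.
Year 3: ⌊$66,227 × 125%/9⌋ = $9,198. Book value $57,029.
Year 4: ⌊$57,029 × 125%/9⌋ = $7,920. Book value $49,109.
Year 5: ⌊$49,109 × 125%/9⌋ = $6,820. Book value $42,289.
Year 6: ⌊$42,289 × 125%/9⌋ = $5,873. Book value $36,416.
Accumulated through year 6 = $89,312 − $36,416 = $52,896.

$52,896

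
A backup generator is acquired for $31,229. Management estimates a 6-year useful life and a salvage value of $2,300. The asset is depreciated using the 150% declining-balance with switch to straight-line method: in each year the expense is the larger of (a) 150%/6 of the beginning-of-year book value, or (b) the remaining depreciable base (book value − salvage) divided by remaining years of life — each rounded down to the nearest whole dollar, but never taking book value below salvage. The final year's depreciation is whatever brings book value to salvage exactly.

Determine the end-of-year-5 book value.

Depreciable base = $31,229 − $2,300 = $28,929.
Year 1: DB = ⌊$31,229 × 150%/6⌋ = $7,807; SL = ⌊$28,929/6⌋ = $4,821 → take DB $7,807. Book value $23,422.
Year 2: DB = ⌊$23,422 × 150%/6⌋ = $5,855; SL = ⌊$21,122/5⌋ = $4,224 → take DB $5,855. Book value $17,567.
Year 3: DB = ⌊$17,567 × 150%/6⌋ = $4,391; SL = ⌊$15,267/4⌋ = $3,816 → take DB $4,391. Book value $13,176.
Year 4: DB = ⌊$13,176 × 150%/6⌋ = $3,294; SL = ⌊$10,876/3⌋ = $3,625 → take SL $3,625. Book value $9,551.
Year 5: DB = ⌊$9,551 × 150%/6⌋ = $2,387; SL = ⌊$7,251/2⌋ = $3,625 → take SL $3,625. Book value $5,926.

$5,926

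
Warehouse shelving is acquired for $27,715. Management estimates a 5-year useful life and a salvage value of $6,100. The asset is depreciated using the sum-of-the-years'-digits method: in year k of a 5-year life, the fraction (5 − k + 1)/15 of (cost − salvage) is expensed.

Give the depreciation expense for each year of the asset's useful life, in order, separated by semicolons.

Depreciable base = $27,715 − $6,100 = $21,615.
Sum of the years' digits = 5+4+3+2+1 = 15.
Year 1: $21,615 × 5/15 = $7,205. Book value $20,510.
Year 2: $21,615 × 4/15 = $5,764. Book value $14,746.
Year 3: $21,615 × 3/15 = $4,323. Book value $10,423.
Year 4: $21,615 × 2/15 = $2,882. Book value $7,541.
Year 5: $21,615 × 1/15 = $1,441. Book value $6,100.

$7,205; $5,764; $4,323; $2,882; $1,441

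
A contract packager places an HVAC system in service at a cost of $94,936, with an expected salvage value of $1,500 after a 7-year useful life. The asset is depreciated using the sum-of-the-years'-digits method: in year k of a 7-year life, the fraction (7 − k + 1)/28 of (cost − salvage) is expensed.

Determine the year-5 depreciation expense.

$10,011

Depreciable base = $94,936 − $1,500 = $93,436.
Sum of the years' digits = 7+6+5+4+3+2+1 = 28.
Year 1: $93,436 × 7/28 = $23,359. Book value $71,577.
Year 2: $93,436 × 6/28 = $20,022. Book value $51,555.
Year 3: $93,436 × 5/28 = $16,685. Book value $34,870.
Year 4: $93,436 × 4/28 = $13,348. Book value $21,522.
Year 5: $93,436 × 3/28 = $10,011. Book value $11,511.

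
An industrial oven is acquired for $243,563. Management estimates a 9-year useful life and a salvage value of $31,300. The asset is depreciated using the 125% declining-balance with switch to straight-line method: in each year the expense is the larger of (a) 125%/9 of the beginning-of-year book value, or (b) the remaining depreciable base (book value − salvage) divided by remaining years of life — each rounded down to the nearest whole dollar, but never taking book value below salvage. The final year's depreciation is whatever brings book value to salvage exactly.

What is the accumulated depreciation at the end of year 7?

Depreciable base = $243,563 − $31,300 = $212,263.
Year 1: DB = ⌊$243,563 × 125%/9⌋ = $33,828; SL = ⌊$212,263/9⌋ = $23,584 → take DB $33,828. Book value $209,735.
Year 2: DB = ⌊$209,735 × 125%/9⌋ = $29,129; SL = ⌊$178,435/8⌋ = $22,304 → take DB $29,129. Book value $180,606.
Year 3: DB = ⌊$180,606 × 125%/9⌋ = $25,084; SL = ⌊$149,306/7⌋ = $21,329 → take DB $25,084. Book value $155,522.
Year 4: DB = ⌊$155,522 × 125%/9⌋ = $21,600; SL = ⌊$124,222/6⌋ = $20,703 → take DB $21,600. Book value $133,922.
Year 5: DB = ⌊$133,922 × 125%/9⌋ = $18,600; SL = ⌊$102,622/5⌋ = $20,524 → take SL $20,524. Book value $113,398.
Year 6: DB = ⌊$113,398 × 125%/9⌋ = $15,749; SL = ⌊$82,098/4⌋ = $20,524 → take SL $20,524. Book value $92,874.
Year 7: DB = ⌊$92,874 × 125%/9⌋ = $12,899; SL = ⌊$61,574/3⌋ = $20,524 → take SL $20,524. Book value $72,350.
Accumulated through year 7 = $243,563 − $72,350 = $171,213.

$171,213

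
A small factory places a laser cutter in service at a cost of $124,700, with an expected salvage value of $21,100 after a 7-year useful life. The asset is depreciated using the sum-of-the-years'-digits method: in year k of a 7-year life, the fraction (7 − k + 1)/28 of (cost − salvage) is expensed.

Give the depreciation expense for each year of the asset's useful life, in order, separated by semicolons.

$25,900; $22,200; $18,500; $14,800; $11,100; $7,400; $3,700

Depreciable base = $124,700 − $21,100 = $103,600.
Sum of the years' digits = 7+6+5+4+3+2+1 = 28.
Year 1: $103,600 × 7/28 = $25,900. Book value $98,800.
Year 2: $103,600 × 6/28 = $22,200. Book value $76,600.
Year 3: $103,600 × 5/28 = $18,500. Book value $58,100.
Year 4: $103,600 × 4/28 = $14,800. Book value $43,300.
Year 5: $103,600 × 3/28 = $11,100. Book value $32,200.
Year 6: $103,600 × 2/28 = $7,400. Book value $24,800.
Year 7: $103,600 × 1/28 = $3,700. Book value $21,100.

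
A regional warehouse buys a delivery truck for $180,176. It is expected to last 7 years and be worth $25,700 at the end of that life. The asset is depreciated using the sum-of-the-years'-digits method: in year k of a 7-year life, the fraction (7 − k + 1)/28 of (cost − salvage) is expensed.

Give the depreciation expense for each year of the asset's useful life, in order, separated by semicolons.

Depreciable base = $180,176 − $25,700 = $154,476.
Sum of the years' digits = 7+6+5+4+3+2+1 = 28.
Year 1: $154,476 × 7/28 = $38,619. Book value $141,557.
Year 2: $154,476 × 6/28 = $33,102. Book value $108,455.
Year 3: $154,476 × 5/28 = $27,585. Book value $80,870.
Year 4: $154,476 × 4/28 = $22,068. Book value $58,802.
Year 5: $154,476 × 3/28 = $16,551. Book value $42,251.
Year 6: $154,476 × 2/28 = $11,034. Book value $31,217.
Year 7: $154,476 × 1/28 = $5,517. Book value $25,700.

$38,619; $33,102; $27,585; $22,068; $16,551; $11,034; $5,517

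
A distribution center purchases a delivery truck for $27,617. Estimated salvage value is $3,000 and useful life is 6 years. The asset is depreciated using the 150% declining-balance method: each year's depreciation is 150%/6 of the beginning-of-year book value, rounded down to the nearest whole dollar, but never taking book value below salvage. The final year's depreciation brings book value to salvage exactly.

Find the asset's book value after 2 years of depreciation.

$15,535

Depreciable base = $27,617 − $3,000 = $24,617.
Year 1: ⌊$27,617 × 150%/6⌋ = $6,904. Book value $20,713.
Year 2: ⌊$20,713 × 150%/6⌋ = $5,178. Book value $15,535.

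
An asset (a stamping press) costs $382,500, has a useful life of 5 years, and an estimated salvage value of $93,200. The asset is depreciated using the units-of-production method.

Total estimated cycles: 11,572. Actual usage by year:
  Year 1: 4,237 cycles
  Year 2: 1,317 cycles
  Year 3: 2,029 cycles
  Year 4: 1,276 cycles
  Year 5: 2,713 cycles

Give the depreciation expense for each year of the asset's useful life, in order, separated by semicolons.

Depreciable base = $382,500 − $93,200 = $289,300.
Rate = $289,300 / 11,572 cycles = $25 per cycle.
Year 1: 4,237 × $25 = $105,925. Book value $276,575.
Year 2: 1,317 × $25 = $32,925. Book value $243,650.
Year 3: 2,029 × $25 = $50,725. Book value $192,925.
Year 4: 1,276 × $25 = $31,900. Book value $161,025.
Year 5: 2,713 × $25 = $67,825. Book value $93,200.

$105,925; $32,925; $50,725; $31,900; $67,825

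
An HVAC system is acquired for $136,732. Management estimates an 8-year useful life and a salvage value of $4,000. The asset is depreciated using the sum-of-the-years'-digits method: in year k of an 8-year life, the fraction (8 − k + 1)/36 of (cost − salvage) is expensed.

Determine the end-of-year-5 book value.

Depreciable base = $136,732 − $4,000 = $132,732.
Sum of the years' digits = 8+7+6+5+4+3+2+1 = 36.
Year 1: $132,732 × 8/36 = $29,496. Book value $107,236.
Year 2: $132,732 × 7/36 = $25,809. Book value $81,427.
Year 3: $132,732 × 6/36 = $22,122. Book value $59,305.
Year 4: $132,732 × 5/36 = $18,435. Book value $40,870.
Year 5: $132,732 × 4/36 = $14,748. Book value $26,122.

$26,122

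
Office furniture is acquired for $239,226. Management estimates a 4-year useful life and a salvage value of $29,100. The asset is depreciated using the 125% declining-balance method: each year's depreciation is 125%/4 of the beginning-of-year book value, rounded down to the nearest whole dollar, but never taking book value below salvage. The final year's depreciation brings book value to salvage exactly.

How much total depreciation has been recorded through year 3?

Depreciable base = $239,226 − $29,100 = $210,126.
Year 1: ⌊$239,226 × 125%/4⌋ = $74,758. Book value $164,468.
Year 2: ⌊$164,468 × 125%/4⌋ = $51,396. Book value $113,072.
Year 3: ⌊$113,072 × 125%/4⌋ = $35,335. Book value $77,737.
Accumulated through year 3 = $239,226 − $77,737 = $161,489.

$161,489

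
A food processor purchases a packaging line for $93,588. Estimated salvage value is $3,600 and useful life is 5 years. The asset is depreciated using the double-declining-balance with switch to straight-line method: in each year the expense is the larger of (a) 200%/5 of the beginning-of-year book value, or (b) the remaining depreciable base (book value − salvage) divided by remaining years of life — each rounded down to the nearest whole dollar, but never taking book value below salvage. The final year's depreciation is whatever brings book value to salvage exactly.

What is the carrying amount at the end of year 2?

Depreciable base = $93,588 − $3,600 = $89,988.
Year 1: DB = ⌊$93,588 × 200%/5⌋ = $37,435; SL = ⌊$89,988/5⌋ = $17,997 → take DB $37,435. Book value $56,153.
Year 2: DB = ⌊$56,153 × 200%/5⌋ = $22,461; SL = ⌊$52,553/4⌋ = $13,138 → take DB $22,461. Book value $33,692.

$33,692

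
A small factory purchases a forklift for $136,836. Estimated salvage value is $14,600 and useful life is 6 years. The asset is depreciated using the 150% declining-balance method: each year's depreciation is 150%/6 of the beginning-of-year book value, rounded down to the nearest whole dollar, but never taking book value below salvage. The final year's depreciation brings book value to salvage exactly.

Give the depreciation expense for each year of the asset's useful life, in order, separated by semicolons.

$34,209; $25,656; $19,242; $14,432; $10,824; $17,873

Depreciable base = $136,836 − $14,600 = $122,236.
Year 1: ⌊$136,836 × 150%/6⌋ = $34,209. Book value $102,627.
Year 2: ⌊$102,627 × 150%/6⌋ = $25,656. Book value $76,971.
Year 3: ⌊$76,971 × 150%/6⌋ = $19,242. Book value $57,729.
Year 4: ⌊$57,729 × 150%/6⌋ = $14,432. Book value $43,297.
Year 5: ⌊$43,297 × 150%/6⌋ = $10,824. Book value $32,473.
Year 6 (final): $32,473 − $14,600 = $17,873. Book value $14,600.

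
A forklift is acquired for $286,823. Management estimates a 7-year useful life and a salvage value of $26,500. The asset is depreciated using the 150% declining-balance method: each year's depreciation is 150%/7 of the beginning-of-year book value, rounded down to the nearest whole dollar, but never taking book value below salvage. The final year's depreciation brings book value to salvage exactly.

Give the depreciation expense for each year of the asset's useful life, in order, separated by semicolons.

$61,462; $48,291; $37,943; $29,812; $23,424; $18,405; $40,986

Depreciable base = $286,823 − $26,500 = $260,323.
Year 1: ⌊$286,823 × 150%/7⌋ = $61,462. Book value $225,361.
Year 2: ⌊$225,361 × 150%/7⌋ = $48,291. Book value $177,070.
Year 3: ⌊$177,070 × 150%/7⌋ = $37,943. Book value $139,127.
Year 4: ⌊$139,127 × 150%/7⌋ = $29,812. Book value $109,315.
Year 5: ⌊$109,315 × 150%/7⌋ = $23,424. Book value $85,891.
Year 6: ⌊$85,891 × 150%/7⌋ = $18,405. Book value $67,486.
Year 7 (final): $67,486 − $26,500 = $40,986. Book value $26,500.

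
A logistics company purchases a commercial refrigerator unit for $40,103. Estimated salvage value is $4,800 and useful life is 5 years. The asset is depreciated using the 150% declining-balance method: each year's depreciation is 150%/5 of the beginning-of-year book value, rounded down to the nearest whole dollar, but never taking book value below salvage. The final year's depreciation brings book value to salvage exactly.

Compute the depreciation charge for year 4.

$4,127

Depreciable base = $40,103 − $4,800 = $35,303.
Year 1: ⌊$40,103 × 150%/5⌋ = $12,030. Book value $28,073.
Year 2: ⌊$28,073 × 150%/5⌋ = $8,421. Book value $19,652.
Year 3: ⌊$19,652 × 150%/5⌋ = $5,895. Book value $13,757.
Year 4: ⌊$13,757 × 150%/5⌋ = $4,127. Book value $9,630.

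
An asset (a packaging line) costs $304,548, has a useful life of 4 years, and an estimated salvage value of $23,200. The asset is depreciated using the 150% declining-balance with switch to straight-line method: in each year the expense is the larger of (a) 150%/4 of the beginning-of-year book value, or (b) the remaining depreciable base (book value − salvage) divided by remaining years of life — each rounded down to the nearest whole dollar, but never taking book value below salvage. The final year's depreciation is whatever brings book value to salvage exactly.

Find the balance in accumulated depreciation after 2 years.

$185,583

Depreciable base = $304,548 − $23,200 = $281,348.
Year 1: DB = ⌊$304,548 × 150%/4⌋ = $114,205; SL = ⌊$281,348/4⌋ = $70,337 → take DB $114,205. Book value $190,343.
Year 2: DB = ⌊$190,343 × 150%/4⌋ = $71,378; SL = ⌊$167,143/3⌋ = $55,714 → take DB $71,378. Book value $118,965.
Accumulated through year 2 = $304,548 − $118,965 = $185,583.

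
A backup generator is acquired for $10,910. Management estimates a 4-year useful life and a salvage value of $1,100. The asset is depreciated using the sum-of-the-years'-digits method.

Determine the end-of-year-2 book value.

$4,043

Depreciable base = $10,910 − $1,100 = $9,810.
Sum of the years' digits = 4+3+2+1 = 10.
Year 1: $9,810 × 4/10 = $3,924. Book value $6,986.
Year 2: $9,810 × 3/10 = $2,943. Book value $4,043.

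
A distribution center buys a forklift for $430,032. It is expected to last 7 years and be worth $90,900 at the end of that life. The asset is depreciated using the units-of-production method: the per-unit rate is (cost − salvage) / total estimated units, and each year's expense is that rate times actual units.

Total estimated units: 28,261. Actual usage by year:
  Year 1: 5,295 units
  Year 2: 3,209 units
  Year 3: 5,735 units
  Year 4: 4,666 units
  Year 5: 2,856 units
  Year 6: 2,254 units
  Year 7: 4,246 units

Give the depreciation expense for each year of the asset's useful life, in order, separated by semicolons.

$63,540; $38,508; $68,820; $55,992; $34,272; $27,048; $50,952

Depreciable base = $430,032 − $90,900 = $339,132.
Rate = $339,132 / 28,261 units = $12 per unit.
Year 1: 5,295 × $12 = $63,540. Book value $366,492.
Year 2: 3,209 × $12 = $38,508. Book value $327,984.
Year 3: 5,735 × $12 = $68,820. Book value $259,164.
Year 4: 4,666 × $12 = $55,992. Book value $203,172.
Year 5: 2,856 × $12 = $34,272. Book value $168,900.
Year 6: 2,254 × $12 = $27,048. Book value $141,852.
Year 7: 4,246 × $12 = $50,952. Book value $90,900.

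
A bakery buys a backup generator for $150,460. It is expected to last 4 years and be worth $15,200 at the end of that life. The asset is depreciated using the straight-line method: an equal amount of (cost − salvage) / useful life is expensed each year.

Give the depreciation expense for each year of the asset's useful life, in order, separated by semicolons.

$33,815; $33,815; $33,815; $33,815

Depreciable base = $150,460 − $15,200 = $135,260.
Annual expense = $135,260 / 4 = $33,815.
End of year 1: book value $116,645.
End of year 2: book value $82,830.
End of year 3: book value $49,015.
End of year 4: book value $15,200.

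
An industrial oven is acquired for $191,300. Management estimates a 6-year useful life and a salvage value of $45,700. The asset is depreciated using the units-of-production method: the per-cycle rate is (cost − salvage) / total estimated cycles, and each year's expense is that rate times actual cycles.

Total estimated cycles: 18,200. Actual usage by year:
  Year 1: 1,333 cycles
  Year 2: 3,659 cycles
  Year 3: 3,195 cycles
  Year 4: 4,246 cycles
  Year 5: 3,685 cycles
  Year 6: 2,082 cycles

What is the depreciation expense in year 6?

$16,656

Depreciable base = $191,300 − $45,700 = $145,600.
Rate = $145,600 / 18,200 cycles = $8 per cycle.
Year 1: 1,333 × $8 = $10,664. Book value $180,636.
Year 2: 3,659 × $8 = $29,272. Book value $151,364.
Year 3: 3,195 × $8 = $25,560. Book value $125,804.
Year 4: 4,246 × $8 = $33,968. Book value $91,836.
Year 5: 3,685 × $8 = $29,480. Book value $62,356.
Year 6: 2,082 × $8 = $16,656. Book value $45,700.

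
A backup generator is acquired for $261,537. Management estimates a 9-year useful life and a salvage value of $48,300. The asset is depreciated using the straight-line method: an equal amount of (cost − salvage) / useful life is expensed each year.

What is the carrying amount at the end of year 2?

Depreciable base = $261,537 − $48,300 = $213,237.
Annual expense = $213,237 / 9 = $23,693.
End of year 1: book value $237,844.
End of year 2: book value $214,151.

$214,151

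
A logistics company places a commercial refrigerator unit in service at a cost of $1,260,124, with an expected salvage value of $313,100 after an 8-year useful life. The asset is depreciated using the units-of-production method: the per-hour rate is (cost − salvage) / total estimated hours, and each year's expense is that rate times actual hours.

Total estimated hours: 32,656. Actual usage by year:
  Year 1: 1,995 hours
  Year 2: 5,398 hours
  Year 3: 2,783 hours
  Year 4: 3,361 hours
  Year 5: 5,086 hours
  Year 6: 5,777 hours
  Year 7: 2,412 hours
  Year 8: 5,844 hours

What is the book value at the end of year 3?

$965,020

Depreciable base = $1,260,124 − $313,100 = $947,024.
Rate = $947,024 / 32,656 hours = $29 per hour.
Year 1: 1,995 × $29 = $57,855. Book value $1,202,269.
Year 2: 5,398 × $29 = $156,542. Book value $1,045,727.
Year 3: 2,783 × $29 = $80,707. Book value $965,020.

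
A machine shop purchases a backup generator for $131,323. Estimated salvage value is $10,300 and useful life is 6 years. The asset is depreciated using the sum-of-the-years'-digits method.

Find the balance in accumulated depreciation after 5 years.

Depreciable base = $131,323 − $10,300 = $121,023.
Sum of the years' digits = 6+5+4+3+2+1 = 21.
Year 1: $121,023 × 6/21 = $34,578. Book value $96,745.
Year 2: $121,023 × 5/21 = $28,815. Book value $67,930.
Year 3: $121,023 × 4/21 = $23,052. Book value $44,878.
Year 4: $121,023 × 3/21 = $17,289. Book value $27,589.
Year 5: $121,023 × 2/21 = $11,526. Book value $16,063.
Accumulated through year 5 = $131,323 − $16,063 = $115,260.

$115,260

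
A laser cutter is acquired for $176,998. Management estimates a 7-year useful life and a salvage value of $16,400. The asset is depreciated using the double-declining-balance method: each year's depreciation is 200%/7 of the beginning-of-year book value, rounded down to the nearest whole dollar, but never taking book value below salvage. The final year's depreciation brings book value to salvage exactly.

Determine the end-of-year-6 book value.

Depreciable base = $176,998 − $16,400 = $160,598.
Year 1: ⌊$176,998 × 200%/7⌋ = $50,570. Book value $126,428.
Year 2: ⌊$126,428 × 200%/7⌋ = $36,122. Book value $90,306.
Year 3: ⌊$90,306 × 200%/7⌋ = $25,801. Book value $64,505.
Year 4: ⌊$64,505 × 200%/7⌋ = $18,430. Book value $46,075.
Year 5: ⌊$46,075 × 200%/7⌋ = $13,164. Book value $32,911.
Year 6: ⌊$32,911 × 200%/7⌋ = $9,403. Book value $23,508.

$23,508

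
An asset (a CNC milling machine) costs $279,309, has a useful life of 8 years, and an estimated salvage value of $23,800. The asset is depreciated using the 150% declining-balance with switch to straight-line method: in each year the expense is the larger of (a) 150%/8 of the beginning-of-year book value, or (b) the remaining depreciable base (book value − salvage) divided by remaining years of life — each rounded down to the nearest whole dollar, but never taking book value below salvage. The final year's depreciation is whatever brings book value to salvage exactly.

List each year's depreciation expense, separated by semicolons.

$52,370; $42,551; $34,572; $28,090; $24,481; $24,481; $24,482; $24,482

Depreciable base = $279,309 − $23,800 = $255,509.
Year 1: DB = ⌊$279,309 × 150%/8⌋ = $52,370; SL = ⌊$255,509/8⌋ = $31,938 → take DB $52,370. Book value $226,939.
Year 2: DB = ⌊$226,939 × 150%/8⌋ = $42,551; SL = ⌊$203,139/7⌋ = $29,019 → take DB $42,551. Book value $184,388.
Year 3: DB = ⌊$184,388 × 150%/8⌋ = $34,572; SL = ⌊$160,588/6⌋ = $26,764 → take DB $34,572. Book value $149,816.
Year 4: DB = ⌊$149,816 × 150%/8⌋ = $28,090; SL = ⌊$126,016/5⌋ = $25,203 → take DB $28,090. Book value $121,726.
Year 5: DB = ⌊$121,726 × 150%/8⌋ = $22,823; SL = ⌊$97,926/4⌋ = $24,481 → take SL $24,481. Book value $97,245.
Year 6: DB = ⌊$97,245 × 150%/8⌋ = $18,233; SL = ⌊$73,445/3⌋ = $24,481 → take SL $24,481. Book value $72,764.
Year 7: DB = ⌊$72,764 × 150%/8⌋ = $13,643; SL = ⌊$48,964/2⌋ = $24,482 → take SL $24,482. Book value $48,282.
Year 8 (final): $48,282 − $23,800 = $24,482. Book value $23,800.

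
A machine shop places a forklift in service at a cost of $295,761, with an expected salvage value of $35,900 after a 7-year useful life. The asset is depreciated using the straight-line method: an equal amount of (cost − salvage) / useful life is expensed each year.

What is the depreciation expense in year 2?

$37,123

Depreciable base = $295,761 − $35,900 = $259,861.
Annual expense = $259,861 / 7 = $37,123.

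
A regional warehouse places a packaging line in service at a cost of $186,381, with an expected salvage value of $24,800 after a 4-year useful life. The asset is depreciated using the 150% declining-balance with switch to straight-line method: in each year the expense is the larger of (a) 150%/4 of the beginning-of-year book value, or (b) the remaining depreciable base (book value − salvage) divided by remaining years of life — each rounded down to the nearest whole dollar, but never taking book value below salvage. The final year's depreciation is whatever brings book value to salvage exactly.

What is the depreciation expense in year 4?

Depreciable base = $186,381 − $24,800 = $161,581.
Year 1: DB = ⌊$186,381 × 150%/4⌋ = $69,892; SL = ⌊$161,581/4⌋ = $40,395 → take DB $69,892. Book value $116,489.
Year 2: DB = ⌊$116,489 × 150%/4⌋ = $43,683; SL = ⌊$91,689/3⌋ = $30,563 → take DB $43,683. Book value $72,806.
Year 3: DB = ⌊$72,806 × 150%/4⌋ = $27,302; SL = ⌊$48,006/2⌋ = $24,003 → take DB $27,302. Book value $45,504.
Year 4 (final): $45,504 − $24,800 = $20,704. Book value $24,800.

$20,704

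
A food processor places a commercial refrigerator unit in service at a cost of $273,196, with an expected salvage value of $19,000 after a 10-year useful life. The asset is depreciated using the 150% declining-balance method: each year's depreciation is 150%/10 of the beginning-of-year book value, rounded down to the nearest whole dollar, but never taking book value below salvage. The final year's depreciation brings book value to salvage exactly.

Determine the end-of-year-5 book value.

$121,221

Depreciable base = $273,196 − $19,000 = $254,196.
Year 1: ⌊$273,196 × 150%/10⌋ = $40,979. Book value $232,217.
Year 2: ⌊$232,217 × 150%/10⌋ = $34,832. Book value $197,385.
Year 3: ⌊$197,385 × 150%/10⌋ = $29,607. Book value $167,778.
Year 4: ⌊$167,778 × 150%/10⌋ = $25,166. Book value $142,612.
Year 5: ⌊$142,612 × 150%/10⌋ = $21,391. Book value $121,221.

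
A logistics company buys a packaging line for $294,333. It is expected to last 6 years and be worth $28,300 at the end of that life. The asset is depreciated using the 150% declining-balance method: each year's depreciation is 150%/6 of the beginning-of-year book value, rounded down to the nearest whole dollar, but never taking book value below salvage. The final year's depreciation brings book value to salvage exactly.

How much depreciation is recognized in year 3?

$41,390

Depreciable base = $294,333 − $28,300 = $266,033.
Year 1: ⌊$294,333 × 150%/6⌋ = $73,583. Book value $220,750.
Year 2: ⌊$220,750 × 150%/6⌋ = $55,187. Book value $165,563.
Year 3: ⌊$165,563 × 150%/6⌋ = $41,390. Book value $124,173.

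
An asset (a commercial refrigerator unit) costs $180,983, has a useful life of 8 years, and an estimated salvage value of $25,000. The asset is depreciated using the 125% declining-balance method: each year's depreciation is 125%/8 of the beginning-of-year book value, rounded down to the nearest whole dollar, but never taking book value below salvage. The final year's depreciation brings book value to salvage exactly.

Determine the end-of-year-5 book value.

$77,395

Depreciable base = $180,983 − $25,000 = $155,983.
Year 1: ⌊$180,983 × 125%/8⌋ = $28,278. Book value $152,705.
Year 2: ⌊$152,705 × 125%/8⌋ = $23,860. Book value $128,845.
Year 3: ⌊$128,845 × 125%/8⌋ = $20,132. Book value $108,713.
Year 4: ⌊$108,713 × 125%/8⌋ = $16,986. Book value $91,727.
Year 5: ⌊$91,727 × 125%/8⌋ = $14,332. Book value $77,395.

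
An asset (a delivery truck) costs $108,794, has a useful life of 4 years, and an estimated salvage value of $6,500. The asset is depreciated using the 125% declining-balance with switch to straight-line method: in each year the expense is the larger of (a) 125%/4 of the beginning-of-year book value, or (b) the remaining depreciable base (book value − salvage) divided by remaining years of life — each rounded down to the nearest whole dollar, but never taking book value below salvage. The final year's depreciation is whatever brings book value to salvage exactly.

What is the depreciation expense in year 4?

$22,462

Depreciable base = $108,794 − $6,500 = $102,294.
Year 1: DB = ⌊$108,794 × 125%/4⌋ = $33,998; SL = ⌊$102,294/4⌋ = $25,573 → take DB $33,998. Book value $74,796.
Year 2: DB = ⌊$74,796 × 125%/4⌋ = $23,373; SL = ⌊$68,296/3⌋ = $22,765 → take DB $23,373. Book value $51,423.
Year 3: DB = ⌊$51,423 × 125%/4⌋ = $16,069; SL = ⌊$44,923/2⌋ = $22,461 → take SL $22,461. Book value $28,962.
Year 4 (final): $28,962 − $6,500 = $22,462. Book value $6,500.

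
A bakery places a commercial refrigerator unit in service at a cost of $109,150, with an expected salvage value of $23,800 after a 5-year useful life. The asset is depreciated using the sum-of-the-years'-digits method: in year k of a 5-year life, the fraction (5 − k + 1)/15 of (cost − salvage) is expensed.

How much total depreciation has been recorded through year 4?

Depreciable base = $109,150 − $23,800 = $85,350.
Sum of the years' digits = 5+4+3+2+1 = 15.
Year 1: $85,350 × 5/15 = $28,450. Book value $80,700.
Year 2: $85,350 × 4/15 = $22,760. Book value $57,940.
Year 3: $85,350 × 3/15 = $17,070. Book value $40,870.
Year 4: $85,350 × 2/15 = $11,380. Book value $29,490.
Accumulated through year 4 = $109,150 − $29,490 = $79,660.

$79,660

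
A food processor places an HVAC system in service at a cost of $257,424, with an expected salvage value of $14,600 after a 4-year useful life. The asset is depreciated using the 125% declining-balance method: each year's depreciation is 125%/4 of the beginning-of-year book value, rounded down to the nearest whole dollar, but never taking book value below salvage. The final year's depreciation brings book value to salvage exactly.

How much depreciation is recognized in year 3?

Depreciable base = $257,424 − $14,600 = $242,824.
Year 1: ⌊$257,424 × 125%/4⌋ = $80,445. Book value $176,979.
Year 2: ⌊$176,979 × 125%/4⌋ = $55,305. Book value $121,674.
Year 3: ⌊$121,674 × 125%/4⌋ = $38,023. Book value $83,651.

$38,023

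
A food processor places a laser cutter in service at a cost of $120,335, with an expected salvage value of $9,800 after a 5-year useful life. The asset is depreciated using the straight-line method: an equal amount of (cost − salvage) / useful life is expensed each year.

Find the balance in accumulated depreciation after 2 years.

Depreciable base = $120,335 − $9,800 = $110,535.
Annual expense = $110,535 / 5 = $22,107.
End of year 1: book value $98,228.
End of year 2: book value $76,121.
Accumulated through year 2 = $120,335 − $76,121 = $44,214.

$44,214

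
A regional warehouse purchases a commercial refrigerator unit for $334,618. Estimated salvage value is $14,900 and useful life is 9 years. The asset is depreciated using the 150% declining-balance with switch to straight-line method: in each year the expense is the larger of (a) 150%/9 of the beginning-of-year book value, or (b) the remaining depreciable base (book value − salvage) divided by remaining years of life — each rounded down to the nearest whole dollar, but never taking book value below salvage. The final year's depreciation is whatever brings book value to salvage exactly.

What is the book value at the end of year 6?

$102,784

Depreciable base = $334,618 − $14,900 = $319,718.
Year 1: DB = ⌊$334,618 × 150%/9⌋ = $55,769; SL = ⌊$319,718/9⌋ = $35,524 → take DB $55,769. Book value $278,849.
Year 2: DB = ⌊$278,849 × 150%/9⌋ = $46,474; SL = ⌊$263,949/8⌋ = $32,993 → take DB $46,474. Book value $232,375.
Year 3: DB = ⌊$232,375 × 150%/9⌋ = $38,729; SL = ⌊$217,475/7⌋ = $31,067 → take DB $38,729. Book value $193,646.
Year 4: DB = ⌊$193,646 × 150%/9⌋ = $32,274; SL = ⌊$178,746/6⌋ = $29,791 → take DB $32,274. Book value $161,372.
Year 5: DB = ⌊$161,372 × 150%/9⌋ = $26,895; SL = ⌊$146,472/5⌋ = $29,294 → take SL $29,294. Book value $132,078.
Year 6: DB = ⌊$132,078 × 150%/9⌋ = $22,013; SL = ⌊$117,178/4⌋ = $29,294 → take SL $29,294. Book value $102,784.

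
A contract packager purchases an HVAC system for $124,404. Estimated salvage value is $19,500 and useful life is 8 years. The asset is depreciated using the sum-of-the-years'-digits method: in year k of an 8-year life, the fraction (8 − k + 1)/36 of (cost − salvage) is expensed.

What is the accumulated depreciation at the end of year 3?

$61,194

Depreciable base = $124,404 − $19,500 = $104,904.
Sum of the years' digits = 8+7+6+5+4+3+2+1 = 36.
Year 1: $104,904 × 8/36 = $23,312. Book value $101,092.
Year 2: $104,904 × 7/36 = $20,398. Book value $80,694.
Year 3: $104,904 × 6/36 = $17,484. Book value $63,210.
Accumulated through year 3 = $124,404 − $63,210 = $61,194.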